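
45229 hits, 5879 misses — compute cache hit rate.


Formula: hit rate = hits / (hits + misses) * 100
hit rate = 45229 / (45229 + 5879) * 100
hit rate = 45229 / 51108 * 100
hit rate = 88.5%

88.5%


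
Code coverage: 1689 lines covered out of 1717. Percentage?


Coverage = covered / total * 100
Coverage = 1689 / 1717 * 100
Coverage = 98.37%

98.37%


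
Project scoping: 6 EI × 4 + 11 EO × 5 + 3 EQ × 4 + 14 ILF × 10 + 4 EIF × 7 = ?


UFP = EI*4 + EO*5 + EQ*4 + ILF*10 + EIF*7
UFP = 6*4 + 11*5 + 3*4 + 14*10 + 4*7
UFP = 24 + 55 + 12 + 140 + 28
UFP = 259

259


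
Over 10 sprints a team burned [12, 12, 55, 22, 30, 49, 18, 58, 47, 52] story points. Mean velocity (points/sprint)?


Formula: Avg velocity = Total points / Number of sprints
Points: [12, 12, 55, 22, 30, 49, 18, 58, 47, 52]
Sum = 12 + 12 + 55 + 22 + 30 + 49 + 18 + 58 + 47 + 52 = 355
Avg velocity = 355 / 10 = 35.5 points/sprint

35.5 points/sprint


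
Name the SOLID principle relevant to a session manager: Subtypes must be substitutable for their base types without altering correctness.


This describes the Liskov Substitution Principle (LSP)

Liskov Substitution Principle (LSP)


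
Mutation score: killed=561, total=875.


Mutation score = killed / total * 100
Mutation score = 561 / 875 * 100
Mutation score = 64.11%

64.11%


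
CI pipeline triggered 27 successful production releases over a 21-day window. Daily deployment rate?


Formula: deployments per day = releases / days
= 27 / 21
= 1.286 deploys/day
(equivalently, 9.0 deploys/week)

1.286 deploys/day


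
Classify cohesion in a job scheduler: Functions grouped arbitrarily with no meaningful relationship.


Reasoning: Worst: random grouping
Type: Coincidental cohesion

Coincidental cohesion


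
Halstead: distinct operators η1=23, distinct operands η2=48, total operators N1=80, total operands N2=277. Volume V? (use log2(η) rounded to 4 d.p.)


Formula: V = N * log2(η), where N = N1 + N2 and η = η1 + η2
η = 23 + 48 = 71
N = 80 + 277 = 357
log2(71) ≈ 6.1497
V = 357 * 6.1497 = 2195.44

2195.44


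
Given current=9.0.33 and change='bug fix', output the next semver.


Current: 9.0.33
Change category: 'bug fix' → patch bump
SemVer rule: patch bump → increment PATCH (MAJOR and MINOR unchanged)
New: 9.0.34

9.0.34


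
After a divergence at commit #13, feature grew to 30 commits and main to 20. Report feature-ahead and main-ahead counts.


Common ancestor: commit #13
feature commits after divergence: 30 - 13 = 17
main commits after divergence: 20 - 13 = 7
feature is 17 commits ahead of main
main is 7 commits ahead of feature

feature ahead: 17, main ahead: 7


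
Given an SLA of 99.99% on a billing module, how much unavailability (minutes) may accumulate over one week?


Formula: allowed downtime = period * (100 - SLA) / 100
Period (week) = 10080 minutes
Unavailability fraction = (100 - 99.99) / 100
Allowed downtime = 10080 * (100 - 99.99) / 100
Allowed downtime = 1.008 minutes

1.008 minutes


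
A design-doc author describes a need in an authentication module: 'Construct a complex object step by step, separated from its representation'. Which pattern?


This matches the Builder pattern

Builder


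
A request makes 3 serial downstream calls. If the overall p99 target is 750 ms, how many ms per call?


Formula: per_stage = total_budget / stages
per_stage = 750 / 3
per_stage = 250.0 ms

250.0 ms


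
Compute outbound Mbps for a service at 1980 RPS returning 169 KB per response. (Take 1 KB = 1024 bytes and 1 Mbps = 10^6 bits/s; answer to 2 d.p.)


Formula: Mbps = payload_bytes * RPS * 8 / 1e6
Payload per request = 169 KB = 169 * 1024 = 173056 bytes
Total bytes/sec = 173056 * 1980 = 342650880
Total bits/sec = 342650880 * 8 = 2741207040
Mbps = 2741207040 / 1e6 = 2741.21

2741.21 Mbps


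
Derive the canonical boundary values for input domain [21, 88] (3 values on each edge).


Range: [21, 88]
Boundaries: just below min, min, min+1, max-1, max, just above max
Values: [20, 21, 22, 87, 88, 89]

[20, 21, 22, 87, 88, 89]


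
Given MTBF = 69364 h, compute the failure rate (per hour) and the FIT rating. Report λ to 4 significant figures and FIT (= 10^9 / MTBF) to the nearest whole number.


Formula: λ = 1 / MTBF; FIT = λ × 1e9 = 1e9 / MTBF
λ = 1 / 69364 ≈ 1.442e-05 failures/hour
FIT = 1e9 / 69364 ≈ 14417 failures per 1e9 hours (nearest whole number)

λ = 1.442e-05 /h, FIT = 14417


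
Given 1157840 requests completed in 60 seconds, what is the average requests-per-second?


Formula: throughput = requests / seconds
throughput = 1157840 / 60
throughput = 19297.33 requests/second

19297.33 requests/second


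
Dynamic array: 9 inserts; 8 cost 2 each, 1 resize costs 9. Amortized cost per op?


Formula: Amortized cost = Total cost / Operations
Total cost = (8 * 2) + (1 * 9)
Total cost = 16 + 9 = 25
Amortized = 25 / 9 = 2.7778

2.7778


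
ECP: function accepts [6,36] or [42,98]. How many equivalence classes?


Valid ranges: [6,36] and [42,98]
Class 1: x < 6 — invalid
Class 2: 6 ≤ x ≤ 36 — valid
Class 3: 36 < x < 42 — invalid (gap between ranges)
Class 4: 42 ≤ x ≤ 98 — valid
Class 5: x > 98 — invalid
Total equivalence classes: 5

5 equivalence classes


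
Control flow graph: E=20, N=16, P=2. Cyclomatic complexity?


Formula: V(G) = E - N + 2P
V(G) = 20 - 16 + 2*2
V(G) = 4 + 4
V(G) = 8

8


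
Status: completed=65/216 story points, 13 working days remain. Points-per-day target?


Formula: Required rate = Remaining points / Days left
Remaining = 216 - 65 = 151 points
Required rate = 151 / 13 = 11.62 points/day

11.62 points/day


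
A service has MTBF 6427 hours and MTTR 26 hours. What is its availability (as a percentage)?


Availability = MTBF / (MTBF + MTTR)
Availability = 6427 / (6427 + 26)
Availability = 6427 / 6453
Availability = 99.5971%

99.5971%


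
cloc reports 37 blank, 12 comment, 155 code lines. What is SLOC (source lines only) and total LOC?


Total LOC = blank + comment + code
Total LOC = 37 + 12 + 155 = 204
SLOC (source only) = code = 155

Total LOC: 204, SLOC: 155


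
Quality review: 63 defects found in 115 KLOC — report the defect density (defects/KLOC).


Defect density = defects / KLOC
Defect density = 63 / 115
Defect density = 0.548 defects/KLOC

0.548 defects/KLOC


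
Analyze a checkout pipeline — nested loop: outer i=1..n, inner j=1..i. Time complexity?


Reasoning: triangle: n(n+1)/2 ~ n^2/2
Complexity: O(n^2)

O(n^2)


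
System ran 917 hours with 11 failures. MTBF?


Formula: MTBF = Total operating time / Number of failures
MTBF = 917 / 11
MTBF = 83.36 hours

83.36 hours


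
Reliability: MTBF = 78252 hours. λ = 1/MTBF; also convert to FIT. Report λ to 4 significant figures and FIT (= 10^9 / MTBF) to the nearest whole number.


Formula: λ = 1 / MTBF; FIT = λ × 1e9 = 1e9 / MTBF
λ = 1 / 78252 ≈ 1.278e-05 failures/hour
FIT = 1e9 / 78252 ≈ 12779 failures per 1e9 hours (nearest whole number)

λ = 1.278e-05 /h, FIT = 12779


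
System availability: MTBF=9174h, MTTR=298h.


Availability = MTBF / (MTBF + MTTR)
Availability = 9174 / (9174 + 298)
Availability = 9174 / 9472
Availability = 96.8539%

96.8539%


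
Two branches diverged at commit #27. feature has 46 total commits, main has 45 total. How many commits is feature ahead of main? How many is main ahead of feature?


Common ancestor: commit #27
feature commits after divergence: 46 - 27 = 19
main commits after divergence: 45 - 27 = 18
feature is 19 commits ahead of main
main is 18 commits ahead of feature

feature ahead: 19, main ahead: 18


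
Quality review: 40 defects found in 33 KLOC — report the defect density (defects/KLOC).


Defect density = defects / KLOC
Defect density = 40 / 33
Defect density = 1.212 defects/KLOC

1.212 defects/KLOC


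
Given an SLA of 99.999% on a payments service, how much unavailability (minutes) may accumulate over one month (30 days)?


Formula: allowed downtime = period * (100 - SLA) / 100
Period (month (30 days)) = 43200 minutes
Unavailability fraction = (100 - 99.999) / 100
Allowed downtime = 43200 * (100 - 99.999) / 100
Allowed downtime = 0.432 minutes

0.432 minutes


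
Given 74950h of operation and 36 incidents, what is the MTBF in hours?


Formula: MTBF = Total operating time / Number of failures
MTBF = 74950 / 36
MTBF = 2081.94 hours

2081.94 hours


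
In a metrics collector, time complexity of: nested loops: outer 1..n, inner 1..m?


Reasoning: product of independent bounds
Complexity: O(n*m)

O(n*m)


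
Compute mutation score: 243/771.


Mutation score = killed / total * 100
Mutation score = 243 / 771 * 100
Mutation score = 31.52%

31.52%


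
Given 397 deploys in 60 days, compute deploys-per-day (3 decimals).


Formula: deployments per day = releases / days
= 397 / 60
= 6.617 deploys/day
(equivalently, 46.32 deploys/week)

6.617 deploys/day


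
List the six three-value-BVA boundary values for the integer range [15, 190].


Range: [15, 190]
Boundaries: just below min, min, min+1, max-1, max, just above max
Values: [14, 15, 16, 189, 190, 191]

[14, 15, 16, 189, 190, 191]


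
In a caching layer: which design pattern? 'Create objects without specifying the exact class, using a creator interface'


This matches the Factory Method pattern

Factory Method


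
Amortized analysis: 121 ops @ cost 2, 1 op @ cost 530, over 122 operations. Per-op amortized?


Formula: Amortized cost = Total cost / Operations
Total cost = (121 * 2) + (1 * 530)
Total cost = 242 + 530 = 772
Amortized = 772 / 122 = 6.3279

6.3279


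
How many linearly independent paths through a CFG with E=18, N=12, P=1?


Formula: V(G) = E - N + 2P
V(G) = 18 - 12 + 2*1
V(G) = 6 + 2
V(G) = 8

8


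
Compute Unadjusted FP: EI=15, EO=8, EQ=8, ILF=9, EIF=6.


UFP = EI*4 + EO*5 + EQ*4 + ILF*10 + EIF*7
UFP = 15*4 + 8*5 + 8*4 + 9*10 + 6*7
UFP = 60 + 40 + 32 + 90 + 42
UFP = 264

264


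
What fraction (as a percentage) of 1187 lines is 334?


Coverage = covered / total * 100
Coverage = 334 / 1187 * 100
Coverage = 28.14%

28.14%


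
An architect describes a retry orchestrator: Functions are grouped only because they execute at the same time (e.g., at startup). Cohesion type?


Reasoning: Related by timing only
Type: Temporal cohesion

Temporal cohesion


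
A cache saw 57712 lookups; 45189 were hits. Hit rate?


Formula: hit rate = hits / (hits + misses) * 100
hit rate = 45189 / (45189 + 12523) * 100
hit rate = 45189 / 57712 * 100
hit rate = 78.3%

78.3%


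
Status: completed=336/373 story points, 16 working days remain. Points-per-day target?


Formula: Required rate = Remaining points / Days left
Remaining = 373 - 336 = 37 points
Required rate = 37 / 16 = 2.31 points/day

2.31 points/day


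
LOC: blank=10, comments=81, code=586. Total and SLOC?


Total LOC = blank + comment + code
Total LOC = 10 + 81 + 586 = 677
SLOC (source only) = code = 586

Total LOC: 677, SLOC: 586


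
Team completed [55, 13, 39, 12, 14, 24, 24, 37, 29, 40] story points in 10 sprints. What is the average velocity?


Formula: Avg velocity = Total points / Number of sprints
Points: [55, 13, 39, 12, 14, 24, 24, 37, 29, 40]
Sum = 55 + 13 + 39 + 12 + 14 + 24 + 24 + 37 + 29 + 40 = 287
Avg velocity = 287 / 10 = 28.7 points/sprint

28.7 points/sprint


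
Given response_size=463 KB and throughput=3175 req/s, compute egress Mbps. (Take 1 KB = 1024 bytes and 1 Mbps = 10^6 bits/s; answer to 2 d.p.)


Formula: Mbps = payload_bytes * RPS * 8 / 1e6
Payload per request = 463 KB = 463 * 1024 = 474112 bytes
Total bytes/sec = 474112 * 3175 = 1505305600
Total bits/sec = 1505305600 * 8 = 12042444800
Mbps = 12042444800 / 1e6 = 12042.44

12042.44 Mbps


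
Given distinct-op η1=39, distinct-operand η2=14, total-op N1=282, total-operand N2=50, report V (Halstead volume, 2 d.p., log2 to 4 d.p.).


Formula: V = N * log2(η), where N = N1 + N2 and η = η1 + η2
η = 39 + 14 = 53
N = 282 + 50 = 332
log2(53) ≈ 5.7279
V = 332 * 5.7279 = 1901.66

1901.66


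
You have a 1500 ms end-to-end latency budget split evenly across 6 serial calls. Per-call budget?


Formula: per_stage = total_budget / stages
per_stage = 1500 / 6
per_stage = 250.0 ms

250.0 ms


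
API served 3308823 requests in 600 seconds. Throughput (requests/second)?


Formula: throughput = requests / seconds
throughput = 3308823 / 600
throughput = 5514.71 requests/second

5514.71 requests/second


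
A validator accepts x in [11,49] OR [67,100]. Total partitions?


Valid ranges: [11,49] and [67,100]
Class 1: x < 11 — invalid
Class 2: 11 ≤ x ≤ 49 — valid
Class 3: 49 < x < 67 — invalid (gap between ranges)
Class 4: 67 ≤ x ≤ 100 — valid
Class 5: x > 100 — invalid
Total equivalence classes: 5

5 equivalence classes


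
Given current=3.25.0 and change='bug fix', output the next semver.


Current: 3.25.0
Change category: 'bug fix' → patch bump
SemVer rule: patch bump → increment PATCH (MAJOR and MINOR unchanged)
New: 3.25.1

3.25.1


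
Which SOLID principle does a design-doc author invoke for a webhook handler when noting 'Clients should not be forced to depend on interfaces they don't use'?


This describes the Interface Segregation Principle (ISP)

Interface Segregation Principle (ISP)


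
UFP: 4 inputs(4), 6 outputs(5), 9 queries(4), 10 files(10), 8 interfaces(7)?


UFP = EI*4 + EO*5 + EQ*4 + ILF*10 + EIF*7
UFP = 4*4 + 6*5 + 9*4 + 10*10 + 8*7
UFP = 16 + 30 + 36 + 100 + 56
UFP = 238

238


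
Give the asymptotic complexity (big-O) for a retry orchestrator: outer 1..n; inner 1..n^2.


Reasoning: n times n^2
Complexity: O(n^3)

O(n^3)


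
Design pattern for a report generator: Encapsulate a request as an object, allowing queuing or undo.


This matches the Command pattern

Command


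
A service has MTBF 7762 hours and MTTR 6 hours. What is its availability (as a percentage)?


Availability = MTBF / (MTBF + MTTR)
Availability = 7762 / (7762 + 6)
Availability = 7762 / 7768
Availability = 99.9228%

99.9228%


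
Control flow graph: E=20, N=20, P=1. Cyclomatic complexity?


Formula: V(G) = E - N + 2P
V(G) = 20 - 20 + 2*1
V(G) = 0 + 2
V(G) = 2

2


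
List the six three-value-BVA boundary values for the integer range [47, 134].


Range: [47, 134]
Boundaries: just below min, min, min+1, max-1, max, just above max
Values: [46, 47, 48, 133, 134, 135]

[46, 47, 48, 133, 134, 135]


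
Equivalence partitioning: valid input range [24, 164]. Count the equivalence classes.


Valid range: [24, 164]
Class 1: x < 24 — invalid
Class 2: 24 ≤ x ≤ 164 — valid
Class 3: x > 164 — invalid
Total equivalence classes: 3

3 equivalence classes


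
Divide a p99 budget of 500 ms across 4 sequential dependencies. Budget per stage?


Formula: per_stage = total_budget / stages
per_stage = 500 / 4
per_stage = 125.0 ms

125.0 ms


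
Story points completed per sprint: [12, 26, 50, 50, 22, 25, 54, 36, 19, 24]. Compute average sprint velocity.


Formula: Avg velocity = Total points / Number of sprints
Points: [12, 26, 50, 50, 22, 25, 54, 36, 19, 24]
Sum = 12 + 26 + 50 + 50 + 22 + 25 + 54 + 36 + 19 + 24 = 318
Avg velocity = 318 / 10 = 31.8 points/sprint

31.8 points/sprint


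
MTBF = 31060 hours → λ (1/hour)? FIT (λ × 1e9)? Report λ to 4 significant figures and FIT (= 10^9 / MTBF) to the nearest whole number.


Formula: λ = 1 / MTBF; FIT = λ × 1e9 = 1e9 / MTBF
λ = 1 / 31060 ≈ 3.220e-05 failures/hour
FIT = 1e9 / 31060 ≈ 32196 failures per 1e9 hours (nearest whole number)

λ = 3.220e-05 /h, FIT = 32196


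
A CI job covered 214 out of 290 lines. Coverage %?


Coverage = covered / total * 100
Coverage = 214 / 290 * 100
Coverage = 73.79%

73.79%


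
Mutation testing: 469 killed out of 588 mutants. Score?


Mutation score = killed / total * 100
Mutation score = 469 / 588 * 100
Mutation score = 79.76%

79.76%


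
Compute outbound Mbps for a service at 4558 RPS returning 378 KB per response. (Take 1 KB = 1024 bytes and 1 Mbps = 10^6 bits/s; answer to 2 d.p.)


Formula: Mbps = payload_bytes * RPS * 8 / 1e6
Payload per request = 378 KB = 378 * 1024 = 387072 bytes
Total bytes/sec = 387072 * 4558 = 1764274176
Total bits/sec = 1764274176 * 8 = 14114193408
Mbps = 14114193408 / 1e6 = 14114.19

14114.19 Mbps


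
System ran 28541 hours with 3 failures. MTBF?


Formula: MTBF = Total operating time / Number of failures
MTBF = 28541 / 3
MTBF = 9513.67 hours

9513.67 hours


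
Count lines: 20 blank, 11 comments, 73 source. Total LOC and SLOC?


Total LOC = blank + comment + code
Total LOC = 20 + 11 + 73 = 104
SLOC (source only) = code = 73

Total LOC: 104, SLOC: 73


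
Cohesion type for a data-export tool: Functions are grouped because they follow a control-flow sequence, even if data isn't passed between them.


Reasoning: Grouped by order of execution within a routine, not by data flow
Type: Procedural cohesion

Procedural cohesion


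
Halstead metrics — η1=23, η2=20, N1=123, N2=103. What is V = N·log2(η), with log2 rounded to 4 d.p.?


Formula: V = N * log2(η), where N = N1 + N2 and η = η1 + η2
η = 23 + 20 = 43
N = 123 + 103 = 226
log2(43) ≈ 5.4263
V = 226 * 5.4263 = 1226.34

1226.34


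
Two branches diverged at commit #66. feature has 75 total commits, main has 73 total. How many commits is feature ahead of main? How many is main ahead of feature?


Common ancestor: commit #66
feature commits after divergence: 75 - 66 = 9
main commits after divergence: 73 - 66 = 7
feature is 9 commits ahead of main
main is 7 commits ahead of feature

feature ahead: 9, main ahead: 7


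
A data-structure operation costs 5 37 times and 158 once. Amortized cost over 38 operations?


Formula: Amortized cost = Total cost / Operations
Total cost = (37 * 5) + (1 * 158)
Total cost = 185 + 158 = 343
Amortized = 343 / 38 = 9.0263

9.0263


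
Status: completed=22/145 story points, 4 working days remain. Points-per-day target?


Formula: Required rate = Remaining points / Days left
Remaining = 145 - 22 = 123 points
Required rate = 123 / 4 = 30.75 points/day

30.75 points/day


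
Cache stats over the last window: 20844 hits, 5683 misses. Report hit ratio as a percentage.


Formula: hit rate = hits / (hits + misses) * 100
hit rate = 20844 / (20844 + 5683) * 100
hit rate = 20844 / 26527 * 100
hit rate = 78.58%

78.58%


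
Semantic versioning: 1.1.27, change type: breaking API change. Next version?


Current: 1.1.27
Change category: 'breaking API change' → major bump
SemVer rule: major bump → increment MAJOR, reset MINOR and PATCH to 0
New: 2.0.0

2.0.0


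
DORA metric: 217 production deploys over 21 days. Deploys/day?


Formula: deployments per day = releases / days
= 217 / 21
= 10.333 deploys/day
(equivalently, 72.33 deploys/week)

10.333 deploys/day


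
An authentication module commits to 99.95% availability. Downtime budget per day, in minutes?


Formula: allowed downtime = period * (100 - SLA) / 100
Period (day) = 1440 minutes
Unavailability fraction = (100 - 99.95) / 100
Allowed downtime = 1440 * (100 - 99.95) / 100
Allowed downtime = 0.72 minutes

0.72 minutes


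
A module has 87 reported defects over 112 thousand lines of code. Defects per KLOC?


Defect density = defects / KLOC
Defect density = 87 / 112
Defect density = 0.777 defects/KLOC

0.777 defects/KLOC


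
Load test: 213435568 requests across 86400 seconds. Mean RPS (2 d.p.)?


Formula: throughput = requests / seconds
throughput = 213435568 / 86400
throughput = 2470.32 requests/second

2470.32 requests/second


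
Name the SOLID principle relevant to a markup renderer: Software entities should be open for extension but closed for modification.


This describes the Open/Closed Principle (OCP)

Open/Closed Principle (OCP)


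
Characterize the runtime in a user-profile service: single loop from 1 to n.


Reasoning: one pass through n items
Complexity: O(n)

O(n)


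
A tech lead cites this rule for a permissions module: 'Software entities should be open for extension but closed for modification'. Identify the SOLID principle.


This describes the Open/Closed Principle (OCP)

Open/Closed Principle (OCP)


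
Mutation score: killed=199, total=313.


Mutation score = killed / total * 100
Mutation score = 199 / 313 * 100
Mutation score = 63.58%

63.58%


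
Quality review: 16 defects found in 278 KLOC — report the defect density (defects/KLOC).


Defect density = defects / KLOC
Defect density = 16 / 278
Defect density = 0.058 defects/KLOC

0.058 defects/KLOC


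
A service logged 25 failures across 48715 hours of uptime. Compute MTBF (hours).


Formula: MTBF = Total operating time / Number of failures
MTBF = 48715 / 25
MTBF = 1948.6 hours

1948.6 hours


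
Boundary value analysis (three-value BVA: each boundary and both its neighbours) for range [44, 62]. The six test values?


Range: [44, 62]
Boundaries: just below min, min, min+1, max-1, max, just above max
Values: [43, 44, 45, 61, 62, 63]

[43, 44, 45, 61, 62, 63]


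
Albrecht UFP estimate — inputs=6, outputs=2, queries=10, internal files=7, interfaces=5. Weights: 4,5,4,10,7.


UFP = EI*4 + EO*5 + EQ*4 + ILF*10 + EIF*7
UFP = 6*4 + 2*5 + 10*4 + 7*10 + 5*7
UFP = 24 + 10 + 40 + 70 + 35
UFP = 179

179


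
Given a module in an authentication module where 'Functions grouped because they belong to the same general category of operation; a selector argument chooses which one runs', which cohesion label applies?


Reasoning: Grouped by category of activity, not by data or sequence
Type: Logical cohesion

Logical cohesion


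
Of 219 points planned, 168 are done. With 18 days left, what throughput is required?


Formula: Required rate = Remaining points / Days left
Remaining = 219 - 168 = 51 points
Required rate = 51 / 18 = 2.83 points/day

2.83 points/day


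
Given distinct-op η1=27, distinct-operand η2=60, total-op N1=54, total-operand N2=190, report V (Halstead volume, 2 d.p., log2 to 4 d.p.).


Formula: V = N * log2(η), where N = N1 + N2 and η = η1 + η2
η = 27 + 60 = 87
N = 54 + 190 = 244
log2(87) ≈ 6.4429
V = 244 * 6.4429 = 1572.07

1572.07


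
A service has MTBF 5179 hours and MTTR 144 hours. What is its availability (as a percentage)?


Availability = MTBF / (MTBF + MTTR)
Availability = 5179 / (5179 + 144)
Availability = 5179 / 5323
Availability = 97.2948%

97.2948%


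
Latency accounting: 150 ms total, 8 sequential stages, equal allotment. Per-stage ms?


Formula: per_stage = total_budget / stages
per_stage = 150 / 8
per_stage = 18.75 ms

18.75 ms


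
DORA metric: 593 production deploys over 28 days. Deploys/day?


Formula: deployments per day = releases / days
= 593 / 28
= 21.179 deploys/day
(equivalently, 148.25 deploys/week)

21.179 deploys/day


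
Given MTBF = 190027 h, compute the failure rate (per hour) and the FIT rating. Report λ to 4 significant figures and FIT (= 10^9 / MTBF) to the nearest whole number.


Formula: λ = 1 / MTBF; FIT = λ × 1e9 = 1e9 / MTBF
λ = 1 / 190027 ≈ 5.262e-06 failures/hour
FIT = 1e9 / 190027 ≈ 5262 failures per 1e9 hours (nearest whole number)

λ = 5.262e-06 /h, FIT = 5262


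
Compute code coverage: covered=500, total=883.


Coverage = covered / total * 100
Coverage = 500 / 883 * 100
Coverage = 56.63%

56.63%


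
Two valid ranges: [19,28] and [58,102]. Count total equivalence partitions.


Valid ranges: [19,28] and [58,102]
Class 1: x < 19 — invalid
Class 2: 19 ≤ x ≤ 28 — valid
Class 3: 28 < x < 58 — invalid (gap between ranges)
Class 4: 58 ≤ x ≤ 102 — valid
Class 5: x > 102 — invalid
Total equivalence classes: 5

5 equivalence classes


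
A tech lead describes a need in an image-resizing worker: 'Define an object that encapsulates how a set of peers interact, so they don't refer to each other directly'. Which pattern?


This matches the Mediator pattern

Mediator


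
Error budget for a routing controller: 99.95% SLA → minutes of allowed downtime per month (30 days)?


Formula: allowed downtime = period * (100 - SLA) / 100
Period (month (30 days)) = 43200 minutes
Unavailability fraction = (100 - 99.95) / 100
Allowed downtime = 43200 * (100 - 99.95) / 100
Allowed downtime = 21.6 minutes

21.6 minutes


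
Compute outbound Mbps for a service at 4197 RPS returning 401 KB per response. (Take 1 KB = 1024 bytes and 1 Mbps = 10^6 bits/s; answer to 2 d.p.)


Formula: Mbps = payload_bytes * RPS * 8 / 1e6
Payload per request = 401 KB = 401 * 1024 = 410624 bytes
Total bytes/sec = 410624 * 4197 = 1723388928
Total bits/sec = 1723388928 * 8 = 13787111424
Mbps = 13787111424 / 1e6 = 13787.11

13787.11 Mbps


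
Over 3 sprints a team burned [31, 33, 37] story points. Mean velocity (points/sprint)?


Formula: Avg velocity = Total points / Number of sprints
Points: [31, 33, 37]
Sum = 31 + 33 + 37 = 101
Avg velocity = 101 / 3 = 33.67 points/sprint

33.67 points/sprint


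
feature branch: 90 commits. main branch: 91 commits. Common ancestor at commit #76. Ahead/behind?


Common ancestor: commit #76
feature commits after divergence: 90 - 76 = 14
main commits after divergence: 91 - 76 = 15
feature is 14 commits ahead of main
main is 15 commits ahead of feature

feature ahead: 14, main ahead: 15


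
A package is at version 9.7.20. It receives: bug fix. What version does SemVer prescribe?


Current: 9.7.20
Change category: 'bug fix' → patch bump
SemVer rule: patch bump → increment PATCH (MAJOR and MINOR unchanged)
New: 9.7.21

9.7.21


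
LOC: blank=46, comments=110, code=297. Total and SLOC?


Total LOC = blank + comment + code
Total LOC = 46 + 110 + 297 = 453
SLOC (source only) = code = 297

Total LOC: 453, SLOC: 297


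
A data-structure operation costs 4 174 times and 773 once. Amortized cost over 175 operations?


Formula: Amortized cost = Total cost / Operations
Total cost = (174 * 4) + (1 * 773)
Total cost = 696 + 773 = 1469
Amortized = 1469 / 175 = 8.3943

8.3943


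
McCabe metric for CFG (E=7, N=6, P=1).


Formula: V(G) = E - N + 2P
V(G) = 7 - 6 + 2*1
V(G) = 1 + 2
V(G) = 3

3


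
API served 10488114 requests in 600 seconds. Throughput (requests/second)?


Formula: throughput = requests / seconds
throughput = 10488114 / 600
throughput = 17480.19 requests/second

17480.19 requests/second


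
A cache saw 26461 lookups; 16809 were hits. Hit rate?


Formula: hit rate = hits / (hits + misses) * 100
hit rate = 16809 / (16809 + 9652) * 100
hit rate = 16809 / 26461 * 100
hit rate = 63.52%

63.52%


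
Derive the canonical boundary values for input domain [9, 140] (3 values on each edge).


Range: [9, 140]
Boundaries: just below min, min, min+1, max-1, max, just above max
Values: [8, 9, 10, 139, 140, 141]

[8, 9, 10, 139, 140, 141]


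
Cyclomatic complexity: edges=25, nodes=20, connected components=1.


Formula: V(G) = E - N + 2P
V(G) = 25 - 20 + 2*1
V(G) = 5 + 2
V(G) = 7

7


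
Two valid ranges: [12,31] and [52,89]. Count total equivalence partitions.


Valid ranges: [12,31] and [52,89]
Class 1: x < 12 — invalid
Class 2: 12 ≤ x ≤ 31 — valid
Class 3: 31 < x < 52 — invalid (gap between ranges)
Class 4: 52 ≤ x ≤ 89 — valid
Class 5: x > 89 — invalid
Total equivalence classes: 5

5 equivalence classes


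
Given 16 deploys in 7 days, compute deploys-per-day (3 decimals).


Formula: deployments per day = releases / days
= 16 / 7
= 2.286 deploys/day
(equivalently, 16.0 deploys/week)

2.286 deploys/day


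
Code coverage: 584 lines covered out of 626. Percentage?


Coverage = covered / total * 100
Coverage = 584 / 626 * 100
Coverage = 93.29%

93.29%


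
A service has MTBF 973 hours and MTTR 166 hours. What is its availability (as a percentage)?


Availability = MTBF / (MTBF + MTTR)
Availability = 973 / (973 + 166)
Availability = 973 / 1139
Availability = 85.4258%

85.4258%


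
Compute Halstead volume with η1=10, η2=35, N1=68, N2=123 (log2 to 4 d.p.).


Formula: V = N * log2(η), where N = N1 + N2 and η = η1 + η2
η = 10 + 35 = 45
N = 68 + 123 = 191
log2(45) ≈ 5.4919
V = 191 * 5.4919 = 1048.95

1048.95


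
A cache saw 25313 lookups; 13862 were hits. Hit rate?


Formula: hit rate = hits / (hits + misses) * 100
hit rate = 13862 / (13862 + 11451) * 100
hit rate = 13862 / 25313 * 100
hit rate = 54.76%

54.76%


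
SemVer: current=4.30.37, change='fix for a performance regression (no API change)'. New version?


Current: 4.30.37
Change category: 'fix for a performance regression (no API change)' → patch bump
SemVer rule: patch bump → increment PATCH (MAJOR and MINOR unchanged)
New: 4.30.38

4.30.38


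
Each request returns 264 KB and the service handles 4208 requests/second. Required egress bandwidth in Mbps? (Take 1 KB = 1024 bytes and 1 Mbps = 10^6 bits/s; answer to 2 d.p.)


Formula: Mbps = payload_bytes * RPS * 8 / 1e6
Payload per request = 264 KB = 264 * 1024 = 270336 bytes
Total bytes/sec = 270336 * 4208 = 1137573888
Total bits/sec = 1137573888 * 8 = 9100591104
Mbps = 9100591104 / 1e6 = 9100.59

9100.59 Mbps


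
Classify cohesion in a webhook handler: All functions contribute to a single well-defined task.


Reasoning: Best: single purpose
Type: Functional cohesion

Functional cohesion


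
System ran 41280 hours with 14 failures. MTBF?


Formula: MTBF = Total operating time / Number of failures
MTBF = 41280 / 14
MTBF = 2948.57 hours

2948.57 hours


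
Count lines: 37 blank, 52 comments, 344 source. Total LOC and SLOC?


Total LOC = blank + comment + code
Total LOC = 37 + 52 + 344 = 433
SLOC (source only) = code = 344

Total LOC: 433, SLOC: 344


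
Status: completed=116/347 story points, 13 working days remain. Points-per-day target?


Formula: Required rate = Remaining points / Days left
Remaining = 347 - 116 = 231 points
Required rate = 231 / 13 = 17.77 points/day

17.77 points/day


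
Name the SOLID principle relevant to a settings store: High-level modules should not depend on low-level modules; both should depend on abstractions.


This describes the Dependency Inversion Principle (DIP)

Dependency Inversion Principle (DIP)


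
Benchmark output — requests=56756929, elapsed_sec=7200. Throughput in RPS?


Formula: throughput = requests / seconds
throughput = 56756929 / 7200
throughput = 7882.91 requests/second

7882.91 requests/second


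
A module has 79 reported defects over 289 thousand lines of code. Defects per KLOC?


Defect density = defects / KLOC
Defect density = 79 / 289
Defect density = 0.273 defects/KLOC

0.273 defects/KLOC


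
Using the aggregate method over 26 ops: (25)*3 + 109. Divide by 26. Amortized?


Formula: Amortized cost = Total cost / Operations
Total cost = (25 * 3) + (1 * 109)
Total cost = 75 + 109 = 184
Amortized = 184 / 26 = 7.0769

7.0769


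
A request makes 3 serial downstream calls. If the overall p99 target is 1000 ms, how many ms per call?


Formula: per_stage = total_budget / stages
per_stage = 1000 / 3
per_stage = 333.33 ms

333.33 ms


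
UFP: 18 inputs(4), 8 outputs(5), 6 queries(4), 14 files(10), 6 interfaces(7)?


UFP = EI*4 + EO*5 + EQ*4 + ILF*10 + EIF*7
UFP = 18*4 + 8*5 + 6*4 + 14*10 + 6*7
UFP = 72 + 40 + 24 + 140 + 42
UFP = 318

318


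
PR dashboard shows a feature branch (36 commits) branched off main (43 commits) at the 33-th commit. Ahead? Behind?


Common ancestor: commit #33
feature commits after divergence: 36 - 33 = 3
main commits after divergence: 43 - 33 = 10
feature is 3 commits ahead of main
main is 10 commits ahead of feature

feature ahead: 3, main ahead: 10


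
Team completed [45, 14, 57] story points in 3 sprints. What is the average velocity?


Formula: Avg velocity = Total points / Number of sprints
Points: [45, 14, 57]
Sum = 45 + 14 + 57 = 116
Avg velocity = 116 / 3 = 38.67 points/sprint

38.67 points/sprint


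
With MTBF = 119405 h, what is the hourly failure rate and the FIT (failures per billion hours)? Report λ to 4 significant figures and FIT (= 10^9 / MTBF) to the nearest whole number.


Formula: λ = 1 / MTBF; FIT = λ × 1e9 = 1e9 / MTBF
λ = 1 / 119405 ≈ 8.375e-06 failures/hour
FIT = 1e9 / 119405 ≈ 8375 failures per 1e9 hours (nearest whole number)

λ = 8.375e-06 /h, FIT = 8375


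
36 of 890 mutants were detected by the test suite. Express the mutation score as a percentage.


Mutation score = killed / total * 100
Mutation score = 36 / 890 * 100
Mutation score = 4.04%

4.04%


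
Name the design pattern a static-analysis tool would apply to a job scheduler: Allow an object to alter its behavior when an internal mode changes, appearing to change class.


This matches the State pattern

State


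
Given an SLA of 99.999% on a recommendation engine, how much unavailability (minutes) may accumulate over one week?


Formula: allowed downtime = period * (100 - SLA) / 100
Period (week) = 10080 minutes
Unavailability fraction = (100 - 99.999) / 100
Allowed downtime = 10080 * (100 - 99.999) / 100
Allowed downtime = 0.1008 minutes

0.1008 minutes


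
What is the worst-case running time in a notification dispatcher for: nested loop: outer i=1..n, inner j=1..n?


Reasoning: n iterations times n iterations
Complexity: O(n^2)

O(n^2)


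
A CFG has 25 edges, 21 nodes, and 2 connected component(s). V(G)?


Formula: V(G) = E - N + 2P
V(G) = 25 - 21 + 2*2
V(G) = 4 + 4
V(G) = 8

8


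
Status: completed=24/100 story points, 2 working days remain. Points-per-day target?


Formula: Required rate = Remaining points / Days left
Remaining = 100 - 24 = 76 points
Required rate = 76 / 2 = 38.0 points/day

38.0 points/day


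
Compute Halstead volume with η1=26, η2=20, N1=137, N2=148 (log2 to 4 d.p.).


Formula: V = N * log2(η), where N = N1 + N2 and η = η1 + η2
η = 26 + 20 = 46
N = 137 + 148 = 285
log2(46) ≈ 5.5236
V = 285 * 5.5236 = 1574.23

1574.23


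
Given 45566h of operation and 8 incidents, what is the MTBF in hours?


Formula: MTBF = Total operating time / Number of failures
MTBF = 45566 / 8
MTBF = 5695.75 hours

5695.75 hours


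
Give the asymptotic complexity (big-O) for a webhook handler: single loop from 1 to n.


Reasoning: one pass through n items
Complexity: O(n)

O(n)


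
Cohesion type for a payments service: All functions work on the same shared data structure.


Reasoning: Functions share data
Type: Communicational cohesion

Communicational cohesion


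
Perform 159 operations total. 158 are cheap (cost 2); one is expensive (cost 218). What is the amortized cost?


Formula: Amortized cost = Total cost / Operations
Total cost = (158 * 2) + (1 * 218)
Total cost = 316 + 218 = 534
Amortized = 534 / 159 = 3.3585

3.3585


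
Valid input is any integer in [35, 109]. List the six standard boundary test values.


Range: [35, 109]
Boundaries: just below min, min, min+1, max-1, max, just above max
Values: [34, 35, 36, 108, 109, 110]

[34, 35, 36, 108, 109, 110]


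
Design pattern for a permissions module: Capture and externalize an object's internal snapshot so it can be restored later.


This matches the Memento pattern

Memento


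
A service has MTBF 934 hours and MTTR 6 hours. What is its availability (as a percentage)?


Availability = MTBF / (MTBF + MTTR)
Availability = 934 / (934 + 6)
Availability = 934 / 940
Availability = 99.3617%

99.3617%


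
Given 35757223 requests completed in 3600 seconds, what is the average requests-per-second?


Formula: throughput = requests / seconds
throughput = 35757223 / 3600
throughput = 9932.56 requests/second

9932.56 requests/second


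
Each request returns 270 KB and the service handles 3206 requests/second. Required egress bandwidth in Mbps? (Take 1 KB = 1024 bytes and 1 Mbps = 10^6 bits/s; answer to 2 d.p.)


Formula: Mbps = payload_bytes * RPS * 8 / 1e6
Payload per request = 270 KB = 270 * 1024 = 276480 bytes
Total bytes/sec = 276480 * 3206 = 886394880
Total bits/sec = 886394880 * 8 = 7091159040
Mbps = 7091159040 / 1e6 = 7091.16

7091.16 Mbps


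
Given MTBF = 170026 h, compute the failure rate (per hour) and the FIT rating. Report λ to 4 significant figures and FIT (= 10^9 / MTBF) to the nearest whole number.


Formula: λ = 1 / MTBF; FIT = λ × 1e9 = 1e9 / MTBF
λ = 1 / 170026 ≈ 5.881e-06 failures/hour
FIT = 1e9 / 170026 ≈ 5881 failures per 1e9 hours (nearest whole number)

λ = 5.881e-06 /h, FIT = 5881


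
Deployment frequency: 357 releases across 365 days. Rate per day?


Formula: deployments per day = releases / days
= 357 / 365
= 0.978 deploys/day
(equivalently, 6.85 deploys/week)

0.978 deploys/day


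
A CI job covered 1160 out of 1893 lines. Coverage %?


Coverage = covered / total * 100
Coverage = 1160 / 1893 * 100
Coverage = 61.28%

61.28%


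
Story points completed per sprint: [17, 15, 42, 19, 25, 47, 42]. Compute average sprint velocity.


Formula: Avg velocity = Total points / Number of sprints
Points: [17, 15, 42, 19, 25, 47, 42]
Sum = 17 + 15 + 42 + 19 + 25 + 47 + 42 = 207
Avg velocity = 207 / 7 = 29.57 points/sprint

29.57 points/sprint


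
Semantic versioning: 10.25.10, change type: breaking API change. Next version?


Current: 10.25.10
Change category: 'breaking API change' → major bump
SemVer rule: major bump → increment MAJOR, reset MINOR and PATCH to 0
New: 11.0.0

11.0.0


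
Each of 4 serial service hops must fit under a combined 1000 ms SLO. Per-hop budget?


Formula: per_stage = total_budget / stages
per_stage = 1000 / 4
per_stage = 250.0 ms

250.0 ms


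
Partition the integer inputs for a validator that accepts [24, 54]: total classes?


Valid range: [24, 54]
Class 1: x < 24 — invalid
Class 2: 24 ≤ x ≤ 54 — valid
Class 3: x > 54 — invalid
Total equivalence classes: 3

3 equivalence classes


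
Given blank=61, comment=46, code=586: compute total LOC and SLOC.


Total LOC = blank + comment + code
Total LOC = 61 + 46 + 586 = 693
SLOC (source only) = code = 586

Total LOC: 693, SLOC: 586


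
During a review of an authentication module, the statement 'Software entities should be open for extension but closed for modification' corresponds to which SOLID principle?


This describes the Open/Closed Principle (OCP)

Open/Closed Principle (OCP)


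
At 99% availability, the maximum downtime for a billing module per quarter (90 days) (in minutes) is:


Formula: allowed downtime = period * (100 - SLA) / 100
Period (quarter (90 days)) = 129600 minutes
Unavailability fraction = (100 - 99.0) / 100
Allowed downtime = 129600 * (100 - 99.0) / 100
Allowed downtime = 1296.0 minutes

1296.0 minutes


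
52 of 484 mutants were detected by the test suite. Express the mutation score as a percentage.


Mutation score = killed / total * 100
Mutation score = 52 / 484 * 100
Mutation score = 10.74%

10.74%


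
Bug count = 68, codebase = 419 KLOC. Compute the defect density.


Defect density = defects / KLOC
Defect density = 68 / 419
Defect density = 0.162 defects/KLOC

0.162 defects/KLOC


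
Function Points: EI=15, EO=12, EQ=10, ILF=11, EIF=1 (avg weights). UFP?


UFP = EI*4 + EO*5 + EQ*4 + ILF*10 + EIF*7
UFP = 15*4 + 12*5 + 10*4 + 11*10 + 1*7
UFP = 60 + 60 + 40 + 110 + 7
UFP = 277

277


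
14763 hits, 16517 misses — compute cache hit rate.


Formula: hit rate = hits / (hits + misses) * 100
hit rate = 14763 / (14763 + 16517) * 100
hit rate = 14763 / 31280 * 100
hit rate = 47.2%

47.2%


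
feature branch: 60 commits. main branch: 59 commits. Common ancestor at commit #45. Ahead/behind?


Common ancestor: commit #45
feature commits after divergence: 60 - 45 = 15
main commits after divergence: 59 - 45 = 14
feature is 15 commits ahead of main
main is 14 commits ahead of feature

feature ahead: 15, main ahead: 14
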